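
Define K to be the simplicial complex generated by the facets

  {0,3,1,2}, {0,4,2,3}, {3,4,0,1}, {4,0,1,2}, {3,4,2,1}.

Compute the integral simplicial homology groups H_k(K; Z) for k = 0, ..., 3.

H_0 ≅ Z,  H_1 = 0,  H_2 = 0,  H_3 ≅ Z.

Take the total order 0 < 1 < 2 < 3 < 4 on the vertex set. Then K (dimension 3) consists of the simplices:

  0-simplices (5): [0], [1], [2], [3], [4]
  1-simplices (10): [0,1], [0,2], [0,3], [0,4], [1,2], [1,3], [1,4], [2,3], [2,4], [3,4]
  2-simplices (10): [0,1,2], [0,1,3], [0,1,4], [0,2,3], [0,2,4], [0,3,4], [1,2,3], [1,2,4], [1,3,4], [2,3,4]
  3-simplices (5): [0,1,2,3], [0,1,2,4], [0,1,3,4], [0,2,3,4], [1,2,3,4]

so the chain groups are C_0 ≅ Z^5, C_1 ≅ Z^10, C_2 ≅ Z^10, C_3 ≅ Z^5.

Boundary ∂_1: C_1 → C_0 sends each edge [p,q] (with p < q) to q − p. For instance
  ∂[0,2] = [2] − [0].
This gives a 5×10 integer matrix of rank 4; reducing to Smith normal form yields diagonal entries (1,1,1,1).

∂_2: C_2 → C_1 sends each 2-simplex [p,q,r] to [q,r] − [p,r] + [p,q]. For instance
  ∂[0,1,3] = [1,3] − [0,3] + [0,1],
  ∂[1,2,4] = [2,4] − [1,4] + [1,2].
The resulting 10×10 matrix has rank 6, and its Smith normal form has invariant factors (1,1,1,1,1,1).

The boundary map ∂_3: C_3 → C_2 sends each 3-simplex σ to the alternating sum Σ_i (−1)^i (σ with its i-th vertex removed). For instance
  ∂[0,2,3,4] = [2,3,4] − [0,3,4] + [0,2,4] − [0,2,3],
  ∂[0,1,3,4] = [1,3,4] − [0,3,4] + [0,1,4] − [0,1,3].
This gives a 10×5 integer matrix of rank 4; reducing to Smith normal form yields diagonal entries (1,1,1,1).

Now H_k = ker ∂_k / im ∂_{k+1}, so:

  H_0: rank C_0 − rank ∂_1 = 5 − 4 = 1, and the invariant factors of ∂_1 are all 1, so H_0 = Z.
  H_1: rank ker ∂_1 − rank ∂_2 = (10 − 4) − 6 = 0, and the invariant factors of ∂_2 are all 1, so H_1 = 0.
  H_2: rank ker ∂_2 − rank ∂_3 = (10 − 6) − 4 = 0, and the invariant factors of ∂_3 are all 1, so H_2 = 0.
  H_3: rank ker ∂_3 − rank ∂_4 = (5 − 4) − 0 = 1, and there is no ∂_4, so H_3 = Z.

As a check, the Euler characteristic is 5 − 10 + 10 − 5 = 0, which agrees with 1 − 0 + 0 − 1 = 0.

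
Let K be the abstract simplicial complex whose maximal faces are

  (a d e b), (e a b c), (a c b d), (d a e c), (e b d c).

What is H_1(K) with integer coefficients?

We work with the vertex ordering a < b < c < d < e. The simplices of K, each written with vertices in increasing order, are:

  0-simplices (5): a, b, c, d, e
  1-simplices (10): ab, ac, ad, ae, bc, bd, be, cd, ce, de
  2-simplices (10): abc, abd, abe, acd, ace, ade, bcd, bce, bde, cde
  3-simplices (5): abcd, abce, abde, acde, bcde

so the chain groups are C_0 ≅ Z^5, C_1 ≅ Z^10, C_2 ≅ Z^10, C_3 ≅ Z^5.

Boundary ∂_1: C_1 → C_0 is given by ∂[p,q] = [q] − [p]. For instance
  ∂be = e − b.
This gives a 5×10 integer matrix of rank 4; reducing to Smith normal form yields diagonal entries (1,1,1,1).

∂_2: C_2 → C_1 maps a triangle to the signed sum of its edges. For instance
  ∂acd = cd − ad + ac,
  ∂ace = ce − ae + ac.
This gives a 10×10 integer matrix of rank 6; reducing to Smith normal form yields diagonal entries (1,1,1,1,1,1).

∂_3: C_3 → C_2 sends each 3-simplex σ to the alternating sum Σ_i (−1)^i (σ with its i-th vertex removed). For instance
  ∂bcde = cde − bde + bce − bcd,
  ∂acde = cde − ade + ace − acd.
As a 10×5 matrix over Z this has rank 4, with invariant factors (1,1,1,1).

Computing H_k = (kernel of ∂_k) / (image of ∂_{k+1}):

  H_1: rank ker ∂_1 − rank ∂_2 = (10 − 4) − 6 = 0, and the invariant factors of ∂_2 are all 1, so H_1 ≅ 0.

H_1 = 0.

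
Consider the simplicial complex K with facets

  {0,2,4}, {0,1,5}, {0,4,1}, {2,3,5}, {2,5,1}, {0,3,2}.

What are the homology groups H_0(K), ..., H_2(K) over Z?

Order the vertices as 0 < 1 < 2 < 3 < 4 < 5. Listing each simplex with vertices in this order, K has dimension 2 with simplices:

  0-simplices (6): [0], [1], [2], [3], [4], [5]
  1-simplices (12): [0,1], [0,2], [0,3], [0,4], [0,5], [1,2], [1,4], [1,5], [2,3], [2,4], [2,5], [3,5]
  2-simplices (6): [0,1,4], [0,1,5], [0,2,3], [0,2,4], [1,2,5], [2,3,5]

Hence C_0 ≅ Z^6, C_1 ≅ Z^12, C_2 ≅ Z^6.

The boundary map ∂_1: C_1 → C_0 is given by ∂[p,q] = [q] − [p]. For instance
  ∂[1,5] = [5] − [1].
The resulting 6×12 matrix has rank 5, and its Smith normal form has invariant factors (1,1,1,1,1).

∂_2: C_2 → C_1 acts by ∂[p,q,r] = [q,r] − [p,r] + [p,q]. For instance
  ∂[0,2,3] = [2,3] − [0,3] + [0,2],
  ∂[1,2,5] = [2,5] − [1,5] + [1,2].
As a 12×6 matrix over Z this has rank 6, with invariant factors (1,1,1,1,1,1).

Computing H_k = (kernel of ∂_k) / (image of ∂_{k+1}):

  H_0: rank C_0 − rank ∂_1 = 6 − 5 = 1, and the invariant factors of ∂_1 are all 1, so H_0 = Z.
  H_1: rank ker ∂_1 − rank ∂_2 = (12 − 5) − 6 = 1, and the invariant factors of ∂_2 are all 1, so H_1 = Z.
  H_2: rank ker ∂_2 − rank ∂_3 = (6 − 6) − 0 = 0, and there is no ∂_3, so H_2 = 0.

H_0 ≅ Z,  H_1 ≅ Z,  H_2 = 0.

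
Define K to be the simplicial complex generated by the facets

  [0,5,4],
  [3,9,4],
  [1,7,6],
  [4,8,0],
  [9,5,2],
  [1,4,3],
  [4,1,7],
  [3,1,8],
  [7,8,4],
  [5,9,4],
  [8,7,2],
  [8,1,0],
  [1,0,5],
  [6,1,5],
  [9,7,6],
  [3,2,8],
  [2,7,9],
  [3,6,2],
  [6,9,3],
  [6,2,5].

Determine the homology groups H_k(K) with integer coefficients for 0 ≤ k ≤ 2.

H_0 = Z,  H_1 = Z × Z/2,  H_2 = 0.

Take the total order 0 < 1 < 2 < 3 < 4 < 5 < 6 < 7 < 8 < 9 on the vertex set. Then K (dimension 2) consists of the simplices:

  0-simplices (10): [0], [1], [2], [3], [4], [5], [6], [7], [8], [9]
  1-simplices (30): (30 of them)
  2-simplices (20): (20 of them)

so the chain groups are C_0 ≅ Z^10, C_1 ≅ Z^30, C_2 ≅ Z^20.

The boundary map ∂_1: C_1 → C_0 sends each edge [p,q] (with p < q) to q − p. For instance
  ∂[0,4] = [4] − [0].
The resulting 10×30 matrix has rank 9, and its Smith normal form has invariant factors (1,1,1,1,1,1,1,1,1).

Boundary ∂_2: C_2 → C_1 acts by ∂[p,q,r] = [q,r] − [p,r] + [p,q]. For instance
  ∂[1,3,4] = [3,4] − [1,4] + [1,3],
  ∂[0,1,5] = [1,5] − [0,5] + [0,1].
As a 30×20 matrix over Z this has rank 20, with invariant factors (1,1,1,1,1,1,1,1,1,1,1,1,1,1,1,1,1,1,1,2).

From H_k ≅ ker(∂_k) / im(∂_{k+1}) we obtain:

  H_0: rank C_0 − rank ∂_1 = 10 − 9 = 1, and the invariant factors of ∂_1 are all 1, so H_0 ≅ Z.
  H_1: rank ker ∂_1 − rank ∂_2 = (30 − 9) − 20 = 1, and ∂_2 has invariant factor 2 > 1, so H_1 ≅ Z × Z/2.
  H_2: rank ker ∂_2 − rank ∂_3 = (20 − 20) − 0 = 0, and there is no ∂_3, so H_2 ≅ 0.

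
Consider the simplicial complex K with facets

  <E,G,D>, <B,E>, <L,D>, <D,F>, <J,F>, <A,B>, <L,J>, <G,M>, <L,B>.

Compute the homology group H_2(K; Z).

H_2 ≅ 0.

We work with the vertex ordering A < B < D < E < F < G < J < L < M. The simplices of K, each written with vertices in increasing order, are:

  0-simplices (9): A, B, D, E, F, G, J, L, M
  1-simplices (11): AB, BE, BL, DE, DF, DG, DL, EG, FJ, GM, JL
  2-simplices (1): DEG

giving chain groups C_0 ≅ Z^9, C_1 ≅ Z^11, C_2 ≅ Z^1.

∂_1: C_1 → C_0 sends each edge [p,q] (with p < q) to q − p.
The resulting 9×11 matrix has rank 8, and its Smith normal form has invariant factors (1,1,1,1,1,1,1,1).

∂_2: C_2 → C_1 sends each 2-simplex [p,q,r] to [q,r] − [p,r] + [p,q]. For instance
  ∂DEG = EG − DG + DE.
The resulting 11×1 matrix has rank 1, and its Smith normal form has invariant factors (1).

Now H_k = ker ∂_k / im ∂_{k+1}, so:

  H_2: rank ker ∂_2 − rank ∂_3 = (1 − 1) − 0 = 0, and there is no ∂_3, so H_2 ≅ 0.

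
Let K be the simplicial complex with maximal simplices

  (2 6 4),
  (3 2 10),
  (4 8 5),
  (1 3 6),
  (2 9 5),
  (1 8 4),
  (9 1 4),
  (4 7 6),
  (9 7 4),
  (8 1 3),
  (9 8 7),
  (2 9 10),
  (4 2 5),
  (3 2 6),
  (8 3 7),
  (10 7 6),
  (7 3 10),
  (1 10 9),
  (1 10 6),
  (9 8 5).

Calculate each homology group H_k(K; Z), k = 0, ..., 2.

K has 10 vertices, 30 edges, 20 triangles.
rank ∂_0 = 0, rank ∂_1 = 9 ⇒ b_0 = 10 − 0 − 9 = 1; all invariant factors of ∂_1 are 1 so no torsion. So H_0 ≅ Z.
rank ∂_1 = 9, rank ∂_2 = 20 ⇒ b_1 = 30 − 9 − 20 = 1; ∂_2 has invariant factor(s) [2] giving torsion. So H_1 ≅ Z ⊕ Z/2Z.
rank ∂_2 = 20, rank ∂_3 = 0 ⇒ b_2 = 20 − 20 − 0 = 0. So H_2 ≅ 0.

H_0 ≅ Z,  H_1 ≅ Z ⊕ Z/2Z,  H_2 = 0.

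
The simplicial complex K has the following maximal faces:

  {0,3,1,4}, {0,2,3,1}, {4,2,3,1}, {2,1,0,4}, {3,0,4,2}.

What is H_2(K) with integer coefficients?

H_2 = 0.

We work with the vertex ordering 0 < 1 < 2 < 3 < 4. The simplices of K, each written with vertices in increasing order, are:

  0-simplices (5): [0], [1], [2], [3], [4]
  1-simplices (10): [0,1], [0,2], [0,3], [0,4], [1,2], [1,3], [1,4], [2,3], [2,4], [3,4]
  2-simplices (10): [0,1,2], [0,1,3], [0,1,4], [0,2,3], [0,2,4], [0,3,4], [1,2,3], [1,2,4], [1,3,4], [2,3,4]
  3-simplices (5): [0,1,2,3], [0,1,2,4], [0,1,3,4], [0,2,3,4], [1,2,3,4]

so the chain groups are C_0 ≅ Z^5, C_1 ≅ Z^10, C_2 ≅ Z^10, C_3 ≅ Z^5.

Boundary ∂_1: C_1 → C_0 maps an edge to its endpoints' difference, ∂[p,q] = q − p.
As a 5×10 matrix over Z this has rank 4, with invariant factors (1,1,1,1).

The boundary map ∂_2: C_2 → C_1 sends each 2-simplex [p,q,r] to [q,r] − [p,r] + [p,q]. For instance
  ∂[0,3,4] = [3,4] − [0,4] + [0,3],
  ∂[1,2,3] = [2,3] − [1,3] + [1,2].
The resulting 10×10 matrix has rank 6, and its Smith normal form has invariant factors (1,1,1,1,1,1).

Boundary ∂_3: C_3 → C_2 sends each 3-simplex σ to the alternating sum Σ_i (−1)^i (σ with its i-th vertex removed). For instance
  ∂[0,1,3,4] = [1,3,4] − [0,3,4] + [0,1,4] − [0,1,3],
  ∂[0,2,3,4] = [2,3,4] − [0,3,4] + [0,2,4] − [0,2,3].
The resulting 10×5 matrix has rank 4, and its Smith normal form has invariant factors (1,1,1,1).

Reading off H_k = ker ∂_k / im ∂_{k+1}:

  H_2: rank ker ∂_2 − rank ∂_3 = (10 − 6) − 4 = 0, and the invariant factors of ∂_3 are all 1, so H_2 ≅ 0.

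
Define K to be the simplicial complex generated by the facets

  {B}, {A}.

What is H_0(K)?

H_0 = Z^2.

K has 2 vertices.
rank ∂_0 = 0, rank ∂_1 = 0 ⇒ b_0 = 2 − 0 − 0 = 2. So H_0 ≅ Z^2.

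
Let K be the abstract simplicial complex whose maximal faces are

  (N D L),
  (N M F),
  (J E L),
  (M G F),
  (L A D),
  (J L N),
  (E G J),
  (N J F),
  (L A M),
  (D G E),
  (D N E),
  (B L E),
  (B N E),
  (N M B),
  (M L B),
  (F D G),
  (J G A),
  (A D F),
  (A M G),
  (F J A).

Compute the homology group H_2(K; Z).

H_2 = 0.

We work with the vertex ordering A < B < D < E < F < G < J < L < M < N. The simplices of K, each written with vertices in increasing order, are:

  0-simplices (10): A, B, D, E, F, G, J, L, M, N
  1-simplices (30): AD, AF, AG, AJ, AL, AM, BE, BL, BM, BN, DE, DF, DG, DL, DN, EG, EJ, EL, EN, FG, FJ, FM, FN, GJ, GM, JL, JN, LM, LN, MN
  2-simplices (20): ADF, ADL, AFJ, AGJ, AGM, ALM, BEL, BEN, BLM, BMN, DEG, DEN, DFG, DLN, EGJ, EJL, FGM, FJN, FMN, JLN

Hence C_0 ≅ Z^10, C_1 ≅ Z^30, C_2 ≅ Z^20.

Boundary ∂_1: C_1 → C_0 maps an edge to its endpoints' difference, ∂[p,q] = q − p. For instance
  ∂AL = L − A.
The 10×30 boundary matrix has rank 9 and Smith normal form diag(1,1,1,1,1,1,1,1,1).

Boundary ∂_2: C_2 → C_1 sends each 2-simplex [p,q,r] to [q,r] − [p,r] + [p,q]. For instance
  ∂FGM = GM − FM + FG,
  ∂AGM = GM − AM + AG.
The resulting 30×20 matrix has rank 20, and its Smith normal form has invariant factors (1,1,1,1,1,1,1,1,1,1,1,1,1,1,1,1,1,1,1,2).

From H_k ≅ ker(∂_k) / im(∂_{k+1}) we obtain:

  H_2: rank ker ∂_2 − rank ∂_3 = (20 − 20) − 0 = 0, and there is no ∂_3, so H_2 = 0.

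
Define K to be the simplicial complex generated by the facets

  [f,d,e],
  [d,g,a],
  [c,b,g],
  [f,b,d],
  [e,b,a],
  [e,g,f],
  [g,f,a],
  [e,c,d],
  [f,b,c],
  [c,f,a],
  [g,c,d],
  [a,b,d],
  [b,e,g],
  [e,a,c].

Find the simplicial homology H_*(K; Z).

Order the vertices as a < b < c < d < e < f < g. Listing each simplex with vertices in this order, K has dimension 2 with simplices:

  0-simplices (7): a, b, c, d, e, f, g
  1-simplices (21): ab, ac, ad, ae, af, ag, bc, bd, be, bf, bg, cd, ce, cf, cg, de, df, dg, ef, eg, fg
  2-simplices (14): abd, abe, ace, acf, adg, afg, bcf, bcg, bdf, beg, cde, cdg, def, efg

Hence C_0 ≅ Z^7, C_1 ≅ Z^21, C_2 ≅ Z^14.

The boundary map ∂_1: C_1 → C_0 is given by ∂[p,q] = [q] − [p]. For instance
  ∂ce = e − c.
The resulting 7×21 matrix has rank 6, and its Smith normal form has invariant factors (1,1,1,1,1,1).

The boundary map ∂_2: C_2 → C_1 sends each 2-simplex [p,q,r] to [q,r] − [p,r] + [p,q]. For instance
  ∂adg = dg − ag + ad,
  ∂abd = bd − ad + ab.
This gives a 21×14 integer matrix of rank 13; reducing to Smith normal form yields diagonal entries (1,1,1,1,1,1,1,1,1,1,1,1,1).

Now H_k = ker ∂_k / im ∂_{k+1}, so:

  H_0: rank C_0 − rank ∂_1 = 7 − 6 = 1, and the invariant factors of ∂_1 are all 1, so H_0 = Z.
  H_1: rank ker ∂_1 − rank ∂_2 = (21 − 6) − 13 = 2, and the invariant factors of ∂_2 are all 1, so H_1 = Z^2.
  H_2: rank ker ∂_2 − rank ∂_3 = (14 − 13) − 0 = 1, and there is no ∂_3, so H_2 = Z.

H_0 = Z,  H_1 = Z^2,  H_2 = Z.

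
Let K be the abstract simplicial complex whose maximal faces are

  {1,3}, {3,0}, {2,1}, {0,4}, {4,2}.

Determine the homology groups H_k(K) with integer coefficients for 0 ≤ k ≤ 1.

H_0 = Z,  H_1 = Z.

Take the total order 0 < 1 < 2 < 3 < 4 on the vertex set. Then K (dimension 1) consists of the simplices:

  0-simplices (5): [0], [1], [2], [3], [4]
  1-simplices (5): [0,3], [0,4], [1,2], [1,3], [2,4]

so the chain groups are C_0 ≅ Z^5, C_1 ≅ Z^5.

Boundary ∂_1: C_1 → C_0 maps an edge to its endpoints' difference, ∂[p,q] = q − p.
This gives a 5×5 integer matrix of rank 4; reducing to Smith normal form yields diagonal entries (1,1,1,1).

Reading off H_k = ker ∂_k / im ∂_{k+1}:

  H_0: rank C_0 − rank ∂_1 = 5 − 4 = 1, and the invariant factors of ∂_1 are all 1, so H_0 ≅ Z.
  H_1: rank ker ∂_1 − rank ∂_2 = (5 − 4) − 0 = 1, and there is no ∂_2, so H_1 ≅ Z.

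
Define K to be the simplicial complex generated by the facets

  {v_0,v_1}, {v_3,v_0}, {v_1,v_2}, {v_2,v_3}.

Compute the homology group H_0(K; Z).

Fix the vertex order v_0 < v_1 < v_2 < v_3 and write every simplex with vertices in increasing order. Then dim K = 1 and the simplices of K are:

  0-simplices (4): [v_0], [v_1], [v_2], [v_3]
  1-simplices (4): [v_0,v_1], [v_0,v_3], [v_1,v_2], [v_2,v_3]

giving chain groups C_0 ≅ Z^4, C_1 ≅ Z^4.

The boundary map ∂_1: C_1 → C_0 is given by ∂[p,q] = [q] − [p]. For instance
  ∂[v_1,v_2] = [v_2] − [v_1].
This gives a 4×4 integer matrix of rank 3; reducing to Smith normal form yields diagonal entries (1,1,1).

Now H_k = ker ∂_k / im ∂_{k+1}, so:

  H_0: rank C_0 − rank ∂_1 = 4 − 3 = 1, and the invariant factors of ∂_1 are all 1, so H_0 = Z.

H_0 = Z.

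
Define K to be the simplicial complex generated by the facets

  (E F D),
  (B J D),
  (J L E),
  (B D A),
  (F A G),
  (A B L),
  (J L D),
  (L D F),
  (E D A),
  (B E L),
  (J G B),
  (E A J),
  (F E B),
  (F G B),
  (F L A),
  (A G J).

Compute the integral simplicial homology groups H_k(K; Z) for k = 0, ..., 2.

H_0 = Z,  H_1 = Z^2,  H_2 = Z.

Fix the vertex order A < B < D < E < F < G < J < L and write every simplex with vertices in increasing order. Then dim K = 2 and the simplices of K are:

  0-simplices (8): A, B, D, E, F, G, J, L
  1-simplices (24): AB, AD, AE, AF, AG, AJ, AL, BD, BE, BF, BG, BJ, BL, DE, DF, DJ, DL, EF, EJ, EL, FG, FL, GJ, JL
  2-simplices (16): ABD, ABL, ADE, AEJ, AFG, AFL, AGJ, BDJ, BEF, BEL, BFG, BGJ, DEF, DFL, DJL, EJL

giving chain groups C_0 ≅ Z^8, C_1 ≅ Z^24, C_2 ≅ Z^16.

The boundary map ∂_1: C_1 → C_0 maps an edge to its endpoints' difference, ∂[p,q] = q − p. For instance
  ∂AD = D − A.
This gives a 8×24 integer matrix of rank 7; reducing to Smith normal form yields diagonal entries (1,1,1,1,1,1,1).

Boundary ∂_2: C_2 → C_1 sends each 2-simplex [p,q,r] to [q,r] − [p,r] + [p,q]. For instance
  ∂BGJ = GJ − BJ + BG,
  ∂BFG = FG − BG + BF.
The 24×16 boundary matrix has rank 15 and Smith normal form diag(1,1,1,1,1,1,1,1,1,1,1,1,1,1,1).

Now H_k = ker ∂_k / im ∂_{k+1}, so:

  H_0: rank C_0 − rank ∂_1 = 8 − 7 = 1, and the invariant factors of ∂_1 are all 1, so H_0 ≅ Z.
  H_1: rank ker ∂_1 − rank ∂_2 = (24 − 7) − 15 = 2, and the invariant factors of ∂_2 are all 1, so H_1 ≅ Z^2.
  H_2: rank ker ∂_2 − rank ∂_3 = (16 − 15) − 0 = 1, and there is no ∂_3, so H_2 ≅ Z.

(K is a triangulation of the torus T^2.)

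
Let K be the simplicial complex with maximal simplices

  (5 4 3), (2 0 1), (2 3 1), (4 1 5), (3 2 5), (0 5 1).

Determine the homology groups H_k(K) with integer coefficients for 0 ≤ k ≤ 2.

Take the total order 0 < 1 < 2 < 3 < 4 < 5 on the vertex set. Then K (dimension 2) consists of the simplices:

  0-simplices (6): [0], [1], [2], [3], [4], [5]
  1-simplices (12): [0,1], [0,2], [0,5], [1,2], [1,3], [1,4], [1,5], [2,3], [2,5], [3,4], [3,5], [4,5]
  2-simplices (6): [0,1,2], [0,1,5], [1,2,3], [1,4,5], [2,3,5], [3,4,5]

Hence C_0 ≅ Z^6, C_1 ≅ Z^12, C_2 ≅ Z^6.

Boundary ∂_1: C_1 → C_0 is given by ∂[p,q] = [q] − [p].
The resulting 6×12 matrix has rank 5, and its Smith normal form has invariant factors (1,1,1,1,1).

The boundary map ∂_2: C_2 → C_1 sends each 2-simplex [p,q,r] to [q,r] − [p,r] + [p,q]. For instance
  ∂[3,4,5] = [4,5] − [3,5] + [3,4],
  ∂[1,4,5] = [4,5] − [1,5] + [1,4].
As a 12×6 matrix over Z this has rank 6, with invariant factors (1,1,1,1,1,1).

Computing H_k = (kernel of ∂_k) / (image of ∂_{k+1}):

  H_0: rank C_0 − rank ∂_1 = 6 − 5 = 1, and the invariant factors of ∂_1 are all 1, so H_0 = Z.
  H_1: rank ker ∂_1 − rank ∂_2 = (12 − 5) − 6 = 1, and the invariant factors of ∂_2 are all 1, so H_1 = Z.
  H_2: rank ker ∂_2 − rank ∂_3 = (6 − 6) − 0 = 0, and there is no ∂_3, so H_2 = 0.

As a check, the Euler characteristic is 6 − 12 + 6 = 0, which agrees with 1 − 1 + 0 = 0.
(K is a triangulation of the cylinder S^1 x I.)

H_0 = Z,  H_1 = Z,  H_2 = 0.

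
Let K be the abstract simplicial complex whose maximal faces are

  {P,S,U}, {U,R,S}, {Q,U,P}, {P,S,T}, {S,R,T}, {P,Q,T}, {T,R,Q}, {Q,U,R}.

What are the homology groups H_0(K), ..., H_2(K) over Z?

K has 6 vertices, 12 edges, 8 triangles.
rank ∂_0 = 0, rank ∂_1 = 5 ⇒ b_0 = 6 − 0 − 5 = 1; all invariant factors of ∂_1 are 1 so no torsion. So H_0 = Z.
rank ∂_1 = 5, rank ∂_2 = 7 ⇒ b_1 = 12 − 5 − 7 = 0; all invariant factors of ∂_2 are 1 so no torsion. So H_1 = 0.
rank ∂_2 = 7, rank ∂_3 = 0 ⇒ b_2 = 8 − 7 − 0 = 1. So H_2 = Z.

H_0 ≅ Z,  H_1 = 0,  H_2 ≅ Z.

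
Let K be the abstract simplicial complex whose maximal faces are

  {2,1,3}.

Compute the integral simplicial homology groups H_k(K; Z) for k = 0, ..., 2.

H_0 ≅ Z,  H_1 = 0,  H_2 = 0.

Fix the vertex order 1 < 2 < 3 and write every simplex with vertices in increasing order. Then dim K = 2 and the simplices of K are:

  0-simplices (3): [1], [2], [3]
  1-simplices (3): [1,2], [1,3], [2,3]
  2-simplices (1): [1,2,3]

Hence C_0 ≅ Z^3, C_1 ≅ Z^3, C_2 ≅ Z^1.

The boundary map ∂_1: C_1 → C_0 sends each edge [p,q] (with p < q) to q − p.
The resulting 3×3 matrix has rank 2, and its Smith normal form has invariant factors (1,1).

The boundary map ∂_2: C_2 → C_1 sends each 2-simplex [p,q,r] to [q,r] − [p,r] + [p,q]. For instance
  ∂[1,2,3] = [2,3] − [1,3] + [1,2].
The resulting 3×1 matrix has rank 1, and its Smith normal form has invariant factors (1).

From H_k ≅ ker(∂_k) / im(∂_{k+1}) we obtain:

  H_0: rank C_0 − rank ∂_1 = 3 − 2 = 1, and the invariant factors of ∂_1 are all 1, so H_0 = Z.
  H_1: rank ker ∂_1 − rank ∂_2 = (3 − 2) − 1 = 0, and the invariant factors of ∂_2 are all 1, so H_1 = 0.
  H_2: rank ker ∂_2 − rank ∂_3 = (1 − 1) − 0 = 0, and there is no ∂_3, so H_2 = 0.

As a check, the Euler characteristic is 3 − 3 + 1 = 1, which agrees with 1 − 0 + 0 = 1.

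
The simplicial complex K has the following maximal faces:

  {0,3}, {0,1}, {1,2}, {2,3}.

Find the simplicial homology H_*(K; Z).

H_0 ≅ Z,  H_1 ≅ Z.

Order the vertices as 0 < 1 < 2 < 3. Listing each simplex with vertices in this order, K has dimension 1 with simplices:

  0-simplices (4): [0], [1], [2], [3]
  1-simplices (4): [0,1], [0,3], [1,2], [2,3]

giving chain groups C_0 ≅ Z^4, C_1 ≅ Z^4.

Boundary ∂_1: C_1 → C_0 sends each edge [p,q] (with p < q) to q − p.
As a 4×4 matrix over Z this has rank 3, with invariant factors (1,1,1).

Reading off H_k = ker ∂_k / im ∂_{k+1}:

  H_0: rank C_0 − rank ∂_1 = 4 − 3 = 1, and the invariant factors of ∂_1 are all 1, so H_0 ≅ Z.
  H_1: rank ker ∂_1 − rank ∂_2 = (4 − 3) − 0 = 1, and there is no ∂_2, so H_1 ≅ Z.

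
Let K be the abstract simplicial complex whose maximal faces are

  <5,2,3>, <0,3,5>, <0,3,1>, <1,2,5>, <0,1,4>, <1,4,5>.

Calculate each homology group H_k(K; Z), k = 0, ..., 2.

H_0 = Z,  H_1 = Z,  H_2 = 0.

We work with the vertex ordering 0 < 1 < 2 < 3 < 4 < 5. The simplices of K, each written with vertices in increasing order, are:

  0-simplices (6): [0], [1], [2], [3], [4], [5]
  1-simplices (12): [0,1], [0,3], [0,4], [0,5], [1,2], [1,3], [1,4], [1,5], [2,3], [2,5], [3,5], [4,5]
  2-simplices (6): [0,1,3], [0,1,4], [0,3,5], [1,2,5], [1,4,5], [2,3,5]

giving chain groups C_0 ≅ Z^6, C_1 ≅ Z^12, C_2 ≅ Z^6.

∂_1: C_1 → C_0 maps an edge to its endpoints' difference, ∂[p,q] = q − p. For instance
  ∂[1,4] = [4] − [1].
This gives a 6×12 integer matrix of rank 5; reducing to Smith normal form yields diagonal entries (1,1,1,1,1).

∂_2: C_2 → C_1 acts by ∂[p,q,r] = [q,r] − [p,r] + [p,q]. For instance
  ∂[1,2,5] = [2,5] − [1,5] + [1,2],
  ∂[1,4,5] = [4,5] − [1,5] + [1,4].
This gives a 12×6 integer matrix of rank 6; reducing to Smith normal form yields diagonal entries (1,1,1,1,1,1).

Reading off H_k = ker ∂_k / im ∂_{k+1}:

  H_0: rank C_0 − rank ∂_1 = 6 − 5 = 1, and the invariant factors of ∂_1 are all 1, so H_0 = Z.
  H_1: rank ker ∂_1 − rank ∂_2 = (12 − 5) − 6 = 1, and the invariant factors of ∂_2 are all 1, so H_1 = Z.
  H_2: rank ker ∂_2 − rank ∂_3 = (6 − 6) − 0 = 0, and there is no ∂_3, so H_2 = 0.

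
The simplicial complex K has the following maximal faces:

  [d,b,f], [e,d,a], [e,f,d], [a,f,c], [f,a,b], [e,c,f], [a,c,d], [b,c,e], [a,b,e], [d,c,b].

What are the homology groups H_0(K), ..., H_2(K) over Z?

We work with the vertex ordering a < b < c < d < e < f. The simplices of K, each written with vertices in increasing order, are:

  0-simplices (6): a, b, c, d, e, f
  1-simplices (15): ab, ac, ad, ae, af, bc, bd, be, bf, cd, ce, cf, de, df, ef
  2-simplices (10): abe, abf, acd, acf, ade, bcd, bce, bdf, cef, def

giving chain groups C_0 ≅ Z^6, C_1 ≅ Z^15, C_2 ≅ Z^10.

Boundary ∂_1: C_1 → C_0 sends each edge [p,q] (with p < q) to q − p. For instance
  ∂be = e − b.
As a 6×15 matrix over Z this has rank 5, with invariant factors (1,1,1,1,1).

∂_2: C_2 → C_1 acts by ∂[p,q,r] = [q,r] − [p,r] + [p,q]. For instance
  ∂bdf = df − bf + bd,
  ∂acf = cf − af + ac.
This gives a 15×10 integer matrix of rank 10; reducing to Smith normal form yields diagonal entries (1,1,1,1,1,1,1,1,1,2).

From H_k ≅ ker(∂_k) / im(∂_{k+1}) we obtain:

  H_0: rank C_0 − rank ∂_1 = 6 − 5 = 1, and the invariant factors of ∂_1 are all 1, so H_0 ≅ Z.
  H_1: rank ker ∂_1 − rank ∂_2 = (15 − 5) − 10 = 0, and ∂_2 has invariant factor 2 > 1, so H_1 ≅ Z/2.
  H_2: rank ker ∂_2 − rank ∂_3 = (10 − 10) − 0 = 0, and there is no ∂_3, so H_2 ≅ 0.

(K is a triangulation of the real projective plane RP^2.)

H_0 ≅ Z,  H_1 ≅ Z/2,  H_2 = 0.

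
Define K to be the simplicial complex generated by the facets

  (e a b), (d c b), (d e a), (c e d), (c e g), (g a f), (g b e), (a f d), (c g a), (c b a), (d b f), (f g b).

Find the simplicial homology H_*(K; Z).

H_0 ≅ Z,  H_1 ≅ Z/2,  H_2 = 0.

Take the total order a < b < c < d < e < f < g on the vertex set. Then K (dimension 2) consists of the simplices:

  0-simplices (7): a, b, c, d, e, f, g
  1-simplices (18): ab, ac, ad, ae, af, ag, bc, bd, be, bf, bg, cd, ce, cg, de, df, eg, fg
  2-simplices (12): abc, abe, acg, ade, adf, afg, bcd, bdf, beg, bfg, cde, ceg

so the chain groups are C_0 ≅ Z^7, C_1 ≅ Z^18, C_2 ≅ Z^12.

Boundary ∂_1: C_1 → C_0 sends each edge [p,q] (with p < q) to q − p. For instance
  ∂eg = g − e.
The resulting 7×18 matrix has rank 6, and its Smith normal form has invariant factors (1,1,1,1,1,1).

Boundary ∂_2: C_2 → C_1 maps a triangle to the signed sum of its edges. For instance
  ∂ade = de − ae + ad,
  ∂bdf = df − bf + bd.
As a 18×12 matrix over Z this has rank 12, with invariant factors (1,1,1,1,1,1,1,1,1,1,1,2).

Reading off H_k = ker ∂_k / im ∂_{k+1}:

  H_0: rank C_0 − rank ∂_1 = 7 − 6 = 1, and the invariant factors of ∂_1 are all 1, so H_0 = Z.
  H_1: rank ker ∂_1 − rank ∂_2 = (18 − 6) − 12 = 0, and ∂_2 has invariant factor 2 > 1, so H_1 = Z/2.
  H_2: rank ker ∂_2 − rank ∂_3 = (12 − 12) − 0 = 0, and there is no ∂_3, so H_2 = 0.

As a check, the Euler characteristic is 7 − 18 + 12 = 1, which agrees with 1 − 0 + 0 = 1.
(K is a triangulation of the real projective plane RP^2.)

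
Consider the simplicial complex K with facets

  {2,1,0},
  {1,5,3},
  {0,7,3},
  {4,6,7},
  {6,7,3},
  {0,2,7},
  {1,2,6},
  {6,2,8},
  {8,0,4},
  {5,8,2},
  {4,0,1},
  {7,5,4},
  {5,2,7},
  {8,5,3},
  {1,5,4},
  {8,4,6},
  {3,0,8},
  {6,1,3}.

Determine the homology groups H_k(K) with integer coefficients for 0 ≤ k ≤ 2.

H_0 = Z,  H_1 = Z^2,  H_2 = Z.

We work with the vertex ordering 0 < 1 < 2 < 3 < 4 < 5 < 6 < 7 < 8. The simplices of K, each written with vertices in increasing order, are:

  0-simplices (9): [0], [1], [2], [3], [4], [5], [6], [7], [8]
  1-simplices (27): (27 of them)
  2-simplices (18): [0,1,2], [0,1,4], [0,2,7], [0,3,7], [0,3,8], [0,4,8], [1,2,6], [1,3,5], [1,3,6], [1,4,5], [2,5,7], [2,5,8], [2,6,8], [3,5,8], [3,6,7], [4,5,7], [4,6,7], [4,6,8]

so the chain groups are C_0 ≅ Z^9, C_1 ≅ Z^27, C_2 ≅ Z^18.

The boundary map ∂_1: C_1 → C_0 sends each edge [p,q] (with p < q) to q − p. For instance
  ∂[0,7] = [7] − [0].
This gives a 9×27 integer matrix of rank 8; reducing to Smith normal form yields diagonal entries (1,1,1,1,1,1,1,1).

The boundary map ∂_2: C_2 → C_1 maps a triangle to the signed sum of its edges. For instance
  ∂[2,6,8] = [6,8] − [2,8] + [2,6],
  ∂[2,5,7] = [5,7] − [2,7] + [2,5].
The 27×18 boundary matrix has rank 17 and Smith normal form diag(1,1,1,1,1,1,1,1,1,1,1,1,1,1,1,1,1).

Now H_k = ker ∂_k / im ∂_{k+1}, so:

  H_0: rank C_0 − rank ∂_1 = 9 − 8 = 1, and the invariant factors of ∂_1 are all 1, so H_0 ≅ Z.
  H_1: rank ker ∂_1 − rank ∂_2 = (27 − 8) − 17 = 2, and the invariant factors of ∂_2 are all 1, so H_1 ≅ Z^2.
  H_2: rank ker ∂_2 − rank ∂_3 = (18 − 17) − 0 = 1, and there is no ∂_3, so H_2 ≅ Z.

(K is a triangulation of the torus T^2.)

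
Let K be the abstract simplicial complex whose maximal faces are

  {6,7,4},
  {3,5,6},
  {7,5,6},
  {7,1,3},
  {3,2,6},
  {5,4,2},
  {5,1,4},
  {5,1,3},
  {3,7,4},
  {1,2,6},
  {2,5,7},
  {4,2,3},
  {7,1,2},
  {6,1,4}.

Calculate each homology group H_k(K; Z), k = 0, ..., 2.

Order the vertices as 1 < 2 < 3 < 4 < 5 < 6 < 7. Listing each simplex with vertices in this order, K has dimension 2 with simplices:

  0-simplices (7): [1], [2], [3], [4], [5], [6], [7]
  1-simplices (21): [1,2], [1,3], [1,4], [1,5], [1,6], [1,7], [2,3], [2,4], [2,5], [2,6], [2,7], [3,4], [3,5], [3,6], [3,7], [4,5], [4,6], [4,7], [5,6], [5,7], [6,7]
  2-simplices (14): [1,2,6], [1,2,7], [1,3,5], [1,3,7], [1,4,5], [1,4,6], [2,3,4], [2,3,6], [2,4,5], [2,5,7], [3,4,7], [3,5,6], [4,6,7], [5,6,7]

so the chain groups are C_0 ≅ Z^7, C_1 ≅ Z^21, C_2 ≅ Z^14.

∂_1: C_1 → C_0 is given by ∂[p,q] = [q] − [p]. For instance
  ∂[1,5] = [5] − [1].
The 7×21 boundary matrix has rank 6 and Smith normal form diag(1,1,1,1,1,1).

Boundary ∂_2: C_2 → C_1 acts by ∂[p,q,r] = [q,r] − [p,r] + [p,q]. For instance
  ∂[2,4,5] = [4,5] − [2,5] + [2,4],
  ∂[1,4,6] = [4,6] − [1,6] + [1,4].
The 21×14 boundary matrix has rank 13 and Smith normal form diag(1,1,1,1,1,1,1,1,1,1,1,1,1).

Reading off H_k = ker ∂_k / im ∂_{k+1}:

  H_0: rank C_0 − rank ∂_1 = 7 − 6 = 1, and the invariant factors of ∂_1 are all 1, so H_0 ≅ Z.
  H_1: rank ker ∂_1 − rank ∂_2 = (21 − 6) − 13 = 2, and the invariant factors of ∂_2 are all 1, so H_1 ≅ Z^2.
  H_2: rank ker ∂_2 − rank ∂_3 = (14 − 13) − 0 = 1, and there is no ∂_3, so H_2 ≅ Z.

(K is a triangulation of the torus T^2.)

H_0 ≅ Z,  H_1 ≅ Z^2,  H_2 ≅ Z.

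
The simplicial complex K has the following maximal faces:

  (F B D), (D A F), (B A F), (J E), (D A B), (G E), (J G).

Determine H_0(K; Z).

K has 7 vertices, 9 edges, 4 triangles.
rank ∂_0 = 0, rank ∂_1 = 5 ⇒ b_0 = 7 − 0 − 5 = 2; all invariant factors of ∂_1 are 1 so no torsion. So H_0 = Z^2.

H_0 ≅ Z^2.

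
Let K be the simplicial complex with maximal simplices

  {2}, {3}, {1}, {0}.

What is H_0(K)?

We work with the vertex ordering 0 < 1 < 2 < 3. The simplices of K, each written with vertices in increasing order, are:

  0-simplices (4): [0], [1], [2], [3]

giving chain groups C_0 ≅ Z^4.

Computing H_k = (kernel of ∂_k) / (image of ∂_{k+1}):

  H_0: rank C_0 − rank ∂_1 = 4 − 0 = 4, and there is no ∂_1, so H_0 = Z^4.

H_0 ≅ Z^4.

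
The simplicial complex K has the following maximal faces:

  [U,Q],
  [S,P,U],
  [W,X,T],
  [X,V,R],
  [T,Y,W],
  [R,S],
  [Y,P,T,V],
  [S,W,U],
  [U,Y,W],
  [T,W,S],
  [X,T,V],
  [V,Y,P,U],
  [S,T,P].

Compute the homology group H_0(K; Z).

H_0 = Z.

Fix the vertex order P < Q < R < S < T < U < V < W < X < Y and write every simplex with vertices in increasing order. Then dim K = 3 and the simplices of K are:

  0-simplices (10): P, Q, R, S, T, U, V, W, X, Y
  1-simplices (23): PS, PT, PU, PV, PY, QU, RS, RV, RX, ST, SU, SW, TV, TW, TX, TY, UV, UW, UY, VX, VY, WX, WY
  2-simplices (16): PST, PSU, PTV, PTY, PUV, PUY, PVY, RVX, STW, SUW, TVX, TVY, TWX, TWY, UVY, UWY
  3-simplices (2): PTVY, PUVY

Hence C_0 ≅ Z^10, C_1 ≅ Z^23, C_2 ≅ Z^16, C_3 ≅ Z^2.

The boundary map ∂_1: C_1 → C_0 is given by ∂[p,q] = [q] − [p]. For instance
  ∂UY = Y − U.
The 10×23 boundary matrix has rank 9 and Smith normal form diag(1,1,1,1,1,1,1,1,1).

The boundary map ∂_2: C_2 → C_1 maps a triangle to the signed sum of its edges. For instance
  ∂PUY = UY − PY + PU,
  ∂TWX = WX − TX + TW.
This gives a 23×16 integer matrix of rank 13; reducing to Smith normal form yields diagonal entries (1,1,1,1,1,1,1,1,1,1,1,1,1).

∂_3: C_3 → C_2 sends each 3-simplex σ to the alternating sum Σ_i (−1)^i (σ with its i-th vertex removed). For instance
  ∂PUVY = UVY − PVY + PUY − PUV,
  ∂PTVY = TVY − PVY + PTY − PTV.
As a 16×2 matrix over Z this has rank 2, with invariant factors (1,1).

From H_k ≅ ker(∂_k) / im(∂_{k+1}) we obtain:

  H_0: rank C_0 − rank ∂_1 = 10 − 9 = 1, and the invariant factors of ∂_1 are all 1, so H_0 ≅ Z.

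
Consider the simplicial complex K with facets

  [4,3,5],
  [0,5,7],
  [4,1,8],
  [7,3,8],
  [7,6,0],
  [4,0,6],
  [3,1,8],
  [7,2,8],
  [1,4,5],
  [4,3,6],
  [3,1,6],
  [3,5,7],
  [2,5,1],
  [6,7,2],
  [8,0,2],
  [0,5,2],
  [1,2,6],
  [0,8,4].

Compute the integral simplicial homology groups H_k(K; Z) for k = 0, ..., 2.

Order the vertices as 0 < 1 < 2 < 3 < 4 < 5 < 6 < 7 < 8. Listing each simplex with vertices in this order, K has dimension 2 with simplices:

  0-simplices (9): [0], [1], [2], [3], [4], [5], [6], [7], [8]
  1-simplices (27): (27 of them)
  2-simplices (18): [0,2,5], [0,2,8], [0,4,6], [0,4,8], [0,5,7], [0,6,7], [1,2,5], [1,2,6], [1,3,6], [1,3,8], [1,4,5], [1,4,8], [2,6,7], [2,7,8], [3,4,5], [3,4,6], [3,5,7], [3,7,8]

giving chain groups C_0 ≅ Z^9, C_1 ≅ Z^27, C_2 ≅ Z^18.

∂_1: C_1 → C_0 is given by ∂[p,q] = [q] − [p].
As a 9×27 matrix over Z this has rank 8, with invariant factors (1,1,1,1,1,1,1,1).

The boundary map ∂_2: C_2 → C_1 sends each 2-simplex [p,q,r] to [q,r] − [p,r] + [p,q]. For instance
  ∂[0,5,7] = [5,7] − [0,7] + [0,5],
  ∂[0,2,5] = [2,5] − [0,5] + [0,2].
This gives a 27×18 integer matrix of rank 18; reducing to Smith normal form yields diagonal entries (1,1,1,1,1,1,1,1,1,1,1,1,1,1,1,1,1,2).

From H_k ≅ ker(∂_k) / im(∂_{k+1}) we obtain:

  H_0: rank C_0 − rank ∂_1 = 9 − 8 = 1, and the invariant factors of ∂_1 are all 1, so H_0 ≅ Z.
  H_1: rank ker ∂_1 − rank ∂_2 = (27 − 8) − 18 = 1, and ∂_2 has invariant factor 2 > 1, so H_1 ≅ Z × Z/2.
  H_2: rank ker ∂_2 − rank ∂_3 = (18 − 18) − 0 = 0, and there is no ∂_3, so H_2 ≅ 0.

H_0 ≅ Z,  H_1 ≅ Z × Z/2,  H_2 = 0.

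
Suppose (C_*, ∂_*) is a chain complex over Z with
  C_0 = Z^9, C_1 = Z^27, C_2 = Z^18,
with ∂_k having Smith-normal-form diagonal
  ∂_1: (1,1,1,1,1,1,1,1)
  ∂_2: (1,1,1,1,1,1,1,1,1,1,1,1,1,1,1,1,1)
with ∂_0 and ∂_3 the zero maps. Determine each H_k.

H_0 = Z,  H_1 = Z^2,  H_2 = Z.

H_0: b_0 = 9 − 0 − 8 = 1; torsion from ∂_1 factors > 1: none. So H_0 = Z.
H_1: b_1 = 27 − 8 − 17 = 2; torsion from ∂_2 factors > 1: none. So H_1 = Z^2.
H_2: b_2 = 18 − 17 − 0 = 1; torsion from ∂_3 factors > 1: none. So H_2 = Z.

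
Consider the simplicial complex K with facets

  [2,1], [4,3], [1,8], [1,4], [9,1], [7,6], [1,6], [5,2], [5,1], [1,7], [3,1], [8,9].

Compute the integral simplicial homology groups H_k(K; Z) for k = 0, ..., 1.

H_0 ≅ Z,  H_1 ≅ Z^4.

K has 9 vertices, 12 edges.
rank ∂_0 = 0, rank ∂_1 = 8 ⇒ b_0 = 9 − 0 − 8 = 1; all invariant factors of ∂_1 are 1 so no torsion. So H_0 = Z.
rank ∂_1 = 8, rank ∂_2 = 0 ⇒ b_1 = 12 − 8 − 0 = 4. So H_1 = Z^4.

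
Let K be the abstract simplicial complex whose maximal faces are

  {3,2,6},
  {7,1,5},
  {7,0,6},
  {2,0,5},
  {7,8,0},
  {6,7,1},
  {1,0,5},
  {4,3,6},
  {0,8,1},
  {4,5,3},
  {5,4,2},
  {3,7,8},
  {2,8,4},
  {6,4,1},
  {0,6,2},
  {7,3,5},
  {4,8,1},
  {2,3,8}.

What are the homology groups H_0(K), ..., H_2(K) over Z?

K has 9 vertices, 27 edges, 18 triangles.
rank ∂_0 = 0, rank ∂_1 = 8 ⇒ b_0 = 9 − 0 − 8 = 1; all invariant factors of ∂_1 are 1 so no torsion. So H_0 = Z.
rank ∂_1 = 8, rank ∂_2 = 18 ⇒ b_1 = 27 − 8 − 18 = 1; ∂_2 has invariant factor(s) [2] giving torsion. So H_1 = Z ⊕ Z/2Z.
rank ∂_2 = 18, rank ∂_3 = 0 ⇒ b_2 = 18 − 18 − 0 = 0. So H_2 = 0.

H_0 ≅ Z,  H_1 ≅ Z ⊕ Z/2Z,  H_2 = 0.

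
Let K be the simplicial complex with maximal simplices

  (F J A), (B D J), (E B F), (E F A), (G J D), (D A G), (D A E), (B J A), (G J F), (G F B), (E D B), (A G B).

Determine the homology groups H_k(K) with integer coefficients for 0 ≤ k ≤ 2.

Fix the vertex order A < B < D < E < F < G < J and write every simplex with vertices in increasing order. Then dim K = 2 and the simplices of K are:

  0-simplices (7): A, B, D, E, F, G, J
  1-simplices (18): AB, AD, AE, AF, AG, AJ, BD, BE, BF, BG, BJ, DE, DG, DJ, EF, FG, FJ, GJ
  2-simplices (12): ABG, ABJ, ADE, ADG, AEF, AFJ, BDE, BDJ, BEF, BFG, DGJ, FGJ

giving chain groups C_0 ≅ Z^7, C_1 ≅ Z^18, C_2 ≅ Z^12.

Boundary ∂_1: C_1 → C_0 maps an edge to its endpoints' difference, ∂[p,q] = q − p. For instance
  ∂BJ = J − B.
The 7×18 boundary matrix has rank 6 and Smith normal form diag(1,1,1,1,1,1).

Boundary ∂_2: C_2 → C_1 sends each 2-simplex [p,q,r] to [q,r] − [p,r] + [p,q]. For instance
  ∂AFJ = FJ − AJ + AF,
  ∂ADE = DE − AE + AD.
This gives a 18×12 integer matrix of rank 12; reducing to Smith normal form yields diagonal entries (1,1,1,1,1,1,1,1,1,1,1,2).

Reading off H_k = ker ∂_k / im ∂_{k+1}:

  H_0: rank C_0 − rank ∂_1 = 7 − 6 = 1, and the invariant factors of ∂_1 are all 1, so H_0 ≅ Z.
  H_1: rank ker ∂_1 − rank ∂_2 = (18 − 6) − 12 = 0, and ∂_2 has invariant factor 2 > 1, so H_1 ≅ Z/2Z.
  H_2: rank ker ∂_2 − rank ∂_3 = (12 − 12) − 0 = 0, and there is no ∂_3, so H_2 ≅ 0.

As a check, the Euler characteristic is 7 − 18 + 12 = 1, which agrees with 1 − 0 + 0 = 1.
(K is a triangulation of the real projective plane RP^2.)

H_0 = Z,  H_1 = Z/2Z,  H_2 = 0.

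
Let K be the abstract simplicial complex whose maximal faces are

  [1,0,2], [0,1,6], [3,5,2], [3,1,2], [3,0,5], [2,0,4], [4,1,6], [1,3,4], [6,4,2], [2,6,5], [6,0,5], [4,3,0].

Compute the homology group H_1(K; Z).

H_1 ≅ Z/2.

K has 7 vertices, 18 edges, 12 triangles.
rank ∂_1 = 6, rank ∂_2 = 12 ⇒ b_1 = 18 − 6 − 12 = 0; ∂_2 has invariant factor(s) [2] giving torsion. So H_1 ≅ Z/2.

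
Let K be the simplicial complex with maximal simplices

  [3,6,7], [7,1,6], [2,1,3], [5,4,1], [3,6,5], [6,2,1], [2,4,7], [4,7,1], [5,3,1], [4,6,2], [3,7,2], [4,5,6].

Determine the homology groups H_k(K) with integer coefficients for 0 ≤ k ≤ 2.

Order the vertices as 1 < 2 < 3 < 4 < 5 < 6 < 7. Listing each simplex with vertices in this order, K has dimension 2 with simplices:

  0-simplices (7): [1], [2], [3], [4], [5], [6], [7]
  1-simplices (18): [1,2], [1,3], [1,4], [1,5], [1,6], [1,7], [2,3], [2,4], [2,6], [2,7], [3,5], [3,6], [3,7], [4,5], [4,6], [4,7], [5,6], [6,7]
  2-simplices (12): [1,2,3], [1,2,6], [1,3,5], [1,4,5], [1,4,7], [1,6,7], [2,3,7], [2,4,6], [2,4,7], [3,5,6], [3,6,7], [4,5,6]

Hence C_0 ≅ Z^7, C_1 ≅ Z^18, C_2 ≅ Z^12.

∂_1: C_1 → C_0 maps an edge to its endpoints' difference, ∂[p,q] = q − p.
The resulting 7×18 matrix has rank 6, and its Smith normal form has invariant factors (1,1,1,1,1,1).

The boundary map ∂_2: C_2 → C_1 sends each 2-simplex [p,q,r] to [q,r] − [p,r] + [p,q]. For instance
  ∂[1,2,3] = [2,3] − [1,3] + [1,2],
  ∂[4,5,6] = [5,6] − [4,6] + [4,5].
As a 18×12 matrix over Z this has rank 12, with invariant factors (1,1,1,1,1,1,1,1,1,1,1,2).

Computing H_k = (kernel of ∂_k) / (image of ∂_{k+1}):

  H_0: rank C_0 − rank ∂_1 = 7 − 6 = 1, and the invariant factors of ∂_1 are all 1, so H_0 ≅ Z.
  H_1: rank ker ∂_1 − rank ∂_2 = (18 − 6) − 12 = 0, and ∂_2 has invariant factor 2 > 1, so H_1 ≅ Z_2.
  H_2: rank ker ∂_2 − rank ∂_3 = (12 − 12) − 0 = 0, and there is no ∂_3, so H_2 ≅ 0.

(K is a triangulation of the real projective plane RP^2.)

H_0 = Z,  H_1 = Z_2,  H_2 = 0.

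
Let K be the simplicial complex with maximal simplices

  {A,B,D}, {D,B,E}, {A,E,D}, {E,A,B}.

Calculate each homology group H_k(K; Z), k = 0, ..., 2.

Take the total order A < B < D < E on the vertex set. Then K (dimension 2) consists of the simplices:

  0-simplices (4): A, B, D, E
  1-simplices (6): AB, AD, AE, BD, BE, DE
  2-simplices (4): ABD, ABE, ADE, BDE

Hence C_0 ≅ Z^4, C_1 ≅ Z^6, C_2 ≅ Z^4.

Boundary ∂_1: C_1 → C_0 is given by ∂[p,q] = [q] − [p]. For instance
  ∂AB = B − A.
This gives a 4×6 integer matrix of rank 3; reducing to Smith normal form yields diagonal entries (1,1,1).

∂_2: C_2 → C_1 acts by ∂[p,q,r] = [q,r] − [p,r] + [p,q]. For instance
  ∂BDE = DE − BE + BD,
  ∂ADE = DE − AE + AD.
The resulting 6×4 matrix has rank 3, and its Smith normal form has invariant factors (1,1,1).

Now H_k = ker ∂_k / im ∂_{k+1}, so:

  H_0: rank C_0 − rank ∂_1 = 4 − 3 = 1, and the invariant factors of ∂_1 are all 1, so H_0 ≅ Z.
  H_1: rank ker ∂_1 − rank ∂_2 = (6 − 3) − 3 = 0, and the invariant factors of ∂_2 are all 1, so H_1 ≅ 0.
  H_2: rank ker ∂_2 − rank ∂_3 = (4 − 3) − 0 = 1, and there is no ∂_3, so H_2 ≅ Z.

As a check, the Euler characteristic is 4 − 6 + 4 = 2, which agrees with 1 − 0 + 1 = 2.

H_0 = Z,  H_1 = 0,  H_2 = Z.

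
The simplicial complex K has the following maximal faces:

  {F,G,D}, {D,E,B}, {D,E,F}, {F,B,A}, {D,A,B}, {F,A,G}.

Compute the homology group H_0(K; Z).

K has 6 vertices, 12 edges, 6 triangles.
rank ∂_0 = 0, rank ∂_1 = 5 ⇒ b_0 = 6 − 0 − 5 = 1; all invariant factors of ∂_1 are 1 so no torsion. So H_0 ≅ Z.

H_0 = Z.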